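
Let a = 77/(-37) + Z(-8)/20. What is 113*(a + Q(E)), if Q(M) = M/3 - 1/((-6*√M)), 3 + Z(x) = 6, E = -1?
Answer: -568051/2220 - 113*I/6 ≈ -255.88 - 18.833*I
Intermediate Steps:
Z(x) = 3 (Z(x) = -3 + 6 = 3)
Q(M) = M/3 + 1/(6*√M) (Q(M) = M*(⅓) - (-1)/(6*√M) = M/3 + 1/(6*√M))
a = -1429/740 (a = 77/(-37) + 3/20 = 77*(-1/37) + 3*(1/20) = -77/37 + 3/20 = -1429/740 ≈ -1.9311)
113*(a + Q(E)) = 113*(-1429/740 + ((⅓)*(-1) + 1/(6*√(-1)))) = 113*(-1429/740 + (-⅓ + (-I)/6)) = 113*(-1429/740 + (-⅓ - I/6)) = 113*(-5027/2220 - I/6) = -568051/2220 - 113*I/6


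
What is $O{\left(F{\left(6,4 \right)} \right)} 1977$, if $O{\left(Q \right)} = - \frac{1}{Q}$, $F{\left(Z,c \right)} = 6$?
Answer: $- \frac{659}{2} \approx -329.5$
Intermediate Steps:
$O{\left(F{\left(6,4 \right)} \right)} 1977 = - \frac{1}{6} \cdot 1977 = \left(-1\right) \frac{1}{6} \cdot 1977 = \left(- \frac{1}{6}\right) 1977 = - \frac{659}{2}$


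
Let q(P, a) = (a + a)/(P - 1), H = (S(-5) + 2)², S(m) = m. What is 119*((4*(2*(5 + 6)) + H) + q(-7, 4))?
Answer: 11424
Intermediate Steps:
H = 9 (H = (-5 + 2)² = (-3)² = 9)
q(P, a) = 2*a/(-1 + P) (q(P, a) = (2*a)/(-1 + P) = 2*a/(-1 + P))
119*((4*(2*(5 + 6)) + H) + q(-7, 4)) = 119*((4*(2*(5 + 6)) + 9) + 2*4/(-1 - 7)) = 119*((4*(2*11) + 9) + 2*4/(-8)) = 119*((4*22 + 9) + 2*4*(-⅛)) = 119*((88 + 9) - 1) = 119*(97 - 1) = 119*96 = 11424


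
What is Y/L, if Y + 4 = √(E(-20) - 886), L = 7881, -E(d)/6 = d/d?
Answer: -4/7881 + 2*I*√223/7881 ≈ -0.00050755 + 0.0037897*I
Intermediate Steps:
E(d) = -6 (E(d) = -6*d/d = -6*1 = -6)
Y = -4 + 2*I*√223 (Y = -4 + √(-6 - 886) = -4 + √(-892) = -4 + 2*I*√223 ≈ -4.0 + 29.866*I)
Y/L = (-4 + 2*I*√223)/7881 = (-4 + 2*I*√223)*(1/7881) = -4/7881 + 2*I*√223/7881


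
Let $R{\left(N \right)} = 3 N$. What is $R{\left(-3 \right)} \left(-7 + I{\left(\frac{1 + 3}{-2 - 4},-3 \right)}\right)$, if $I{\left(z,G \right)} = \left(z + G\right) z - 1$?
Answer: $50$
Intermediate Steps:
$I{\left(z,G \right)} = -1 + z \left(G + z\right)$ ($I{\left(z,G \right)} = \left(G + z\right) z - 1 = z \left(G + z\right) - 1 = -1 + z \left(G + z\right)$)
$R{\left(-3 \right)} \left(-7 + I{\left(\frac{1 + 3}{-2 - 4},-3 \right)}\right) = 3 \left(-3\right) \left(-7 - \left(1 - \frac{\left(1 + 3\right)^{2}}{\left(-2 - 4\right)^{2}} + \frac{3 \left(1 + 3\right)}{-2 - 4}\right)\right) = - 9 \left(-7 - \left(1 - \frac{4}{9} + 3 \cdot 4 \frac{1}{-6}\right)\right) = - 9 \left(-7 - \left(1 - \frac{4}{9} + 3 \cdot 4 \left(- \frac{1}{6}\right)\right)\right) = - 9 \left(-7 - \left(-1 - \frac{4}{9}\right)\right) = - 9 \left(-7 + \left(-1 + \frac{4}{9} + 2\right)\right) = - 9 \left(-7 + \frac{13}{9}\right) = \left(-9\right) \left(- \frac{50}{9}\right) = 50$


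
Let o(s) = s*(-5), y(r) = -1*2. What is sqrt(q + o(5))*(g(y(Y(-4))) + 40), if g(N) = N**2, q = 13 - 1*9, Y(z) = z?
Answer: 44*I*sqrt(21) ≈ 201.63*I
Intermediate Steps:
y(r) = -2
q = 4 (q = 13 - 9 = 4)
o(s) = -5*s
sqrt(q + o(5))*(g(y(Y(-4))) + 40) = sqrt(4 - 5*5)*((-2)**2 + 40) = sqrt(4 - 25)*(4 + 40) = sqrt(-21)*44 = (I*sqrt(21))*44 = 44*I*sqrt(21)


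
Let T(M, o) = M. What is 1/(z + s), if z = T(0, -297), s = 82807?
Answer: 1/82807 ≈ 1.2076e-5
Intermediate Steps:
z = 0
1/(z + s) = 1/(0 + 82807) = 1/82807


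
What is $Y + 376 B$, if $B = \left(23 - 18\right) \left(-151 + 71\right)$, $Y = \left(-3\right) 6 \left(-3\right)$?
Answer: $-150346$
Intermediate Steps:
$Y = 54$ ($Y = \left(-18\right) \left(-3\right) = 54$)
$B = -400$ ($B = 5 \left(-80\right) = -400$)
$Y + 376 B = 54 + 376 \left(-400\right) = 54 - 150400 = -150346$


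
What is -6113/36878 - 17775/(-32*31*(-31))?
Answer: -421746713/567036128 ≈ -0.74377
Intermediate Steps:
-6113/36878 - 17775/(-32*31*(-31)) = -6113*1/36878 - 17775/((-992*(-31))) = -6113/36878 - 17775/30752 = -421746713/567036128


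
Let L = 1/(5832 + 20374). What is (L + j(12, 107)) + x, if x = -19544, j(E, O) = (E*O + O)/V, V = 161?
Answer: -82422927597/4219166 ≈ -19535.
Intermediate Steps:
j(E, O) = O/161 + E*O/161 (j(E, O) = (E*O + O)/161 = (O + E*O)*(1/161) = O/161 + E*O/161)
L = 1/26206 ≈ 3.8159e-5
(L + j(12, 107)) + x = (1/26206 + (1/161)*107*(1 + 12)) - 19544 = (1/26206 + (1/161)*107*13) - 19544 = (1/26206 + 1391/161) - 19544 = 36452707/4219166 - 19544 = -82422927597/4219166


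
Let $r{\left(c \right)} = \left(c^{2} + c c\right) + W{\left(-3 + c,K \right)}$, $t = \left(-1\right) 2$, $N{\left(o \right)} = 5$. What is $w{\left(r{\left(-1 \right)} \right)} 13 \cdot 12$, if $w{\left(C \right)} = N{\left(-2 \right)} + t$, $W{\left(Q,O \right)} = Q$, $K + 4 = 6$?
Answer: $468$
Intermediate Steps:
$K = 2$ ($K = -4 + 6 = 2$)
$t = -2$
$r{\left(c \right)} = -3 + c + 2 c^{2}$ ($r{\left(c \right)} = \left(c^{2} + c c\right) + \left(-3 + c\right) = \left(c^{2} + c^{2}\right) + \left(-3 + c\right) = 2 c^{2} + \left(-3 + c\right) = -3 + c + 2 c^{2}$)
$w{\left(C \right)} = 3$ ($w{\left(C \right)} = 5 - 2 = 3$)
$w{\left(r{\left(-1 \right)} \right)} 13 \cdot 12 = 3 \cdot 13 \cdot 12 = 39 \cdot 12 = 468$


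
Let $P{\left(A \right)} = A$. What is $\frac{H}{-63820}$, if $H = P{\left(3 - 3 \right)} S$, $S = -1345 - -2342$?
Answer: $0$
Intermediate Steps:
$S = 997$ ($S = -1345 + 2342 = 997$)
$H = 0$ ($H = \left(3 - 3\right) 997 = 0 \cdot 997 = 0$)
$\frac{H}{-63820} = \frac{0}{-63820} = 0 \left(- \frac{1}{63820}\right) = 0$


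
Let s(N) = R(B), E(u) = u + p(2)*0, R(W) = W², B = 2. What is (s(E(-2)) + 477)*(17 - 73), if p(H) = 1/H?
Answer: -26936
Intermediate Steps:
E(u) = u (E(u) = u + 0/2 = u + (½)*0 = u + 0 = u)
s(N) = 4 (s(N) = 2² = 4)
(s(E(-2)) + 477)*(17 - 73) = (4 + 477)*(17 - 73) = 481*(-56) = -26936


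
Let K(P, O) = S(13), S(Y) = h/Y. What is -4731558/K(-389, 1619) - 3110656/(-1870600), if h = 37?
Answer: -14382620754766/8651525 ≈ -1.6624e+6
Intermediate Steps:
S(Y) = 37/Y
K(P, O) = 37/13
-4731558/K(-389, 1619) - 3110656/(-1870600) = -4731558/37/13 - 3110656/(-1870600) = -4731558*13/37 - 3110656*(-1/1870600) = -61510254/37 + 388832/233825 = -14382620754766/8651525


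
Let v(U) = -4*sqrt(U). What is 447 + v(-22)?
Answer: 447 - 4*I*sqrt(22) ≈ 447.0 - 18.762*I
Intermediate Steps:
447 + v(-22) = 447 - 4*I*sqrt(22)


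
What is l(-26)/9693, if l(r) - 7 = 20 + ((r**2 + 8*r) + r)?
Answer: 469/9693 ≈ 0.048385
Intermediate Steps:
l(r) = 27 + r**2 + 9*r (l(r) = 7 + (20 + ((r**2 + 8*r) + r)) = 7 + (20 + (r**2 + 9*r)) = 7 + (20 + r**2 + 9*r) = 27 + r**2 + 9*r)
l(-26)/9693 = (27 + (-26)**2 + 9*(-26))/9693 = (27 + 676 - 234)*(1/9693) = 469*(1/9693) = 469/9693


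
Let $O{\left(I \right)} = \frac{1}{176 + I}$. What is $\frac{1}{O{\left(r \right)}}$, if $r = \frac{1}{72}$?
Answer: $\frac{12673}{72} \approx 176.01$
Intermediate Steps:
$r = \frac{1}{72} \approx 0.013889$
$\frac{1}{O{\left(r \right)}} = \frac{1}{\frac{1}{176 + \frac{1}{72}}} = \frac{1}{\frac{1}{\frac{12673}{72}}} = \frac{1}{\frac{72}{12673}} = \frac{12673}{72}$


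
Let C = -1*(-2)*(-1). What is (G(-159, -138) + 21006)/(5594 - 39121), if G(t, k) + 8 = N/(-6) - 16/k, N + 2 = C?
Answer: -482972/771121 ≈ -0.62632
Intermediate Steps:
C = -2 (C = 2*(-1) = -2)
N = -4 (N = -2 - 2 = -4)
G(t, k) = -22/3 - 16/k (G(t, k) = -8 + (-4/(-6) - 16/k) = -8 + (-4*(-⅙) - 16/k) = -8 + (⅔ - 16/k) = -22/3 - 16/k)
(G(-159, -138) + 21006)/(5594 - 39121) = ((-22/3 - 16/(-138)) + 21006)/(5594 - 39121) = ((-22/3 - 16*(-1/138)) + 21006)/(-33527) = ((-22/3 + 8/69) + 21006)*(-1/33527) = (-166/23 + 21006)*(-1/33527) = (482972/23)*(-1/33527) = -482972/771121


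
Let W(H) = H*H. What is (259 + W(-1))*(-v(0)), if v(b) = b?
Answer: 0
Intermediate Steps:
W(H) = H**2
(259 + W(-1))*(-v(0)) = (259 + (-1)**2)*(-1*0) = (259 + 1)*0 = 260*0 = 0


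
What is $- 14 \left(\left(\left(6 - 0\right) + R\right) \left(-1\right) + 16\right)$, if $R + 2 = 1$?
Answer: $-154$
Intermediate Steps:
$R = -1$ ($R = -2 + 1 = -1$)
$- 14 \left(\left(\left(6 - 0\right) + R\right) \left(-1\right) + 16\right) = - 14 \left(\left(\left(6 - 0\right) - 1\right) \left(-1\right) + 16\right) = - 14 \left(\left(\left(6 + 0\right) - 1\right) \left(-1\right) + 16\right) = - 14 \left(\left(6 - 1\right) \left(-1\right) + 16\right) = - 14 \left(5 \left(-1\right) + 16\right) = - 14 \left(-5 + 16\right) = \left(-14\right) 11 = -154$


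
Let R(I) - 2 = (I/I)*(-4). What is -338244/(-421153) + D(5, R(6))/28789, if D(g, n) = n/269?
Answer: 2619442210498/3261510329873 ≈ 0.80314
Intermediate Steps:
R(I) = -2 (R(I) = 2 + (I/I)*(-4) = 2 + 1*(-4) = 2 - 4 = -2)
D(g, n) = n/269 (D(g, n) = n*(1/269) = n/269)
-338244/(-421153) + D(5, R(6))/28789 = -338244/(-421153) + ((1/269)*(-2))/28789 = -338244*(-1/421153) - 2/269*1/28789 = 338244/421153 - 2/7744241 = 2619442210498/3261510329873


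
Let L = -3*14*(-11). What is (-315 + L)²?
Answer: 21609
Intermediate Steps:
L = 462 (L = -42*(-11) = 462)
(-315 + L)² = (-315 + 462)² = 147² = 21609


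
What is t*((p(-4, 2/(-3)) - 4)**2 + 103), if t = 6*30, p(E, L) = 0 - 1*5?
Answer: 33120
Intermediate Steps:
p(E, L) = -5 (p(E, L) = 0 - 5 = -5)
t = 180
t*((p(-4, 2/(-3)) - 4)**2 + 103) = 180*((-5 - 4)**2 + 103) = 180*((-9)**2 + 103) = 180*(81 + 103) = 180*184 = 33120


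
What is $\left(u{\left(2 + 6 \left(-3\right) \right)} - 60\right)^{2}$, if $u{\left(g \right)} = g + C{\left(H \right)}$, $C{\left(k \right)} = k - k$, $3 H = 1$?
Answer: $5776$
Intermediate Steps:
$H = \frac{1}{3}$ ($H = \frac{1}{3} \cdot 1 = \frac{1}{3} \approx 0.33333$)
$C{\left(k \right)} = 0$
$u{\left(g \right)} = g$ ($u{\left(g \right)} = g + 0 = g$)
$\left(u{\left(2 + 6 \left(-3\right) \right)} - 60\right)^{2} = \left(\left(2 + 6 \left(-3\right)\right) - 60\right)^{2} = \left(\left(2 - 18\right) - 60\right)^{2} = \left(-16 - 60\right)^{2} = \left(-76\right)^{2} = 5776$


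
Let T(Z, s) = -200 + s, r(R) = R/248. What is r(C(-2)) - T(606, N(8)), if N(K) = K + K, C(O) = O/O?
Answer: 45633/248 ≈ 184.00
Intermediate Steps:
C(O) = 1
r(R) = R/248 (r(R) = R*(1/248) = R/248)
N(K) = 2*K
r(C(-2)) - T(606, N(8)) = (1/248)*1 - (-200 + 2*8) = 1/248 - (-200 + 16) = 1/248 - 1*(-184) = 1/248 + 184 = 45633/248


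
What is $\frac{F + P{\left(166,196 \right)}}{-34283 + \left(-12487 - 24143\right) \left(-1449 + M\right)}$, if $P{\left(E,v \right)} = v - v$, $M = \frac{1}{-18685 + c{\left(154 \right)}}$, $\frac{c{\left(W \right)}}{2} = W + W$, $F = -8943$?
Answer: $- \frac{53863689}{319475513711} \approx -0.0001686$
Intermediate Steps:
$c{\left(W \right)} = 4 W$ ($c{\left(W \right)} = 2 \left(W + W\right) = 2 \cdot 2 W = 4 W$)
$M = - \frac{1}{18069}$ ($M = \frac{1}{-18685 + 4 \cdot 154} = \frac{1}{-18685 + 616} = \frac{1}{-18069} = - \frac{1}{18069} \approx -5.5343 \cdot 10^{-5}$)
$P{\left(E,v \right)} = 0$
$\frac{F + P{\left(166,196 \right)}}{-34283 + \left(-12487 - 24143\right) \left(-1449 + M\right)} = \frac{-8943 + 0}{-34283 + \left(-12487 - 24143\right) \left(-1449 - \frac{1}{18069}\right)} = - \frac{8943}{-34283 - - \frac{319682000220}{6023}} = - \frac{8943}{-34283 + \frac{319682000220}{6023}} = - \frac{8943}{\frac{319475513711}{6023}} = \left(-8943\right) \frac{6023}{319475513711} = - \frac{53863689}{319475513711}$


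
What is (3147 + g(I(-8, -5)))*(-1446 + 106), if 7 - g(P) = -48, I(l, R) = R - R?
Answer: -4290680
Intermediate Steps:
I(l, R) = 0
g(P) = 55 (g(P) = 7 - 1*(-48) = 7 + 48 = 55)
(3147 + g(I(-8, -5)))*(-1446 + 106) = (3147 + 55)*(-1446 + 106) = 3202*(-1340) = -4290680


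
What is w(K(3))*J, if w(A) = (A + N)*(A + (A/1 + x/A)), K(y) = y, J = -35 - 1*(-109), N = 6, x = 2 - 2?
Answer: 3996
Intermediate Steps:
x = 0
J = 74 (J = -35 + 109 = 74)
w(A) = 2*A*(6 + A) (w(A) = (A + 6)*(A + (A/1 + 0/A)) = (6 + A)*(A + (A*1 + 0)) = (6 + A)*(A + (A + 0)) = (6 + A)*(A + A) = (6 + A)*(2*A) = 2*A*(6 + A))
w(K(3))*J = (2*3*(6 + 3))*74 = (2*3*9)*74 = 54*74 = 3996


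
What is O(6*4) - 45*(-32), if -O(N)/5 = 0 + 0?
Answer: 1440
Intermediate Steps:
O(N) = 0 (O(N) = -5*(0 + 0) = -5*0 = 0)
O(6*4) - 45*(-32) = 0 - 45*(-32) = 0 + 1440 = 1440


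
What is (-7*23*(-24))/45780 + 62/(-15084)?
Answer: 330037/4110390 ≈ 0.080293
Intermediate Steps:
(-7*23*(-24))/45780 + 62/(-15084) = -161*(-24)*(1/45780) + 62*(-1/15084) = 3864*(1/45780) - 31/7542 = 46/545 - 31/7542 = 330037/4110390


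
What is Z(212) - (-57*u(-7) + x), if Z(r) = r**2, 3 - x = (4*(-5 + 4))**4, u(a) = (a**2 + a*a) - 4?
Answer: 50555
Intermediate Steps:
u(a) = -4 + 2*a**2 (u(a) = (a**2 + a**2) - 4 = 2*a**2 - 4 = -4 + 2*a**2)
x = -253 (x = 3 - (4*(-5 + 4))**4 = 3 - (4*(-1))**4 = 3 - 1*(-4)**4 = 3 - 1*256 = 3 - 256 = -253)
Z(212) - (-57*u(-7) + x) = 212**2 - (-57*(-4 + 2*(-7)**2) - 253) = 44944 - (-57*(-4 + 2*49) - 253) = 44944 - (-57*(-4 + 98) - 253) = 44944 - (-57*94 - 253) = 44944 - (-5358 - 253) = 44944 - 1*(-5611) = 44944 + 5611 = 50555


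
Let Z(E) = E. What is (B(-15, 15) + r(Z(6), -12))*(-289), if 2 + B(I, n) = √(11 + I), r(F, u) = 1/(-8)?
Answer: 4913/8 - 578*I ≈ 614.13 - 578.0*I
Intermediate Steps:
r(F, u) = -⅛
B(I, n) = -2 + √(11 + I)
(B(-15, 15) + r(Z(6), -12))*(-289) = ((-2 + √(11 - 15)) - ⅛)*(-289) = ((-2 + √(-4)) - ⅛)*(-289) = ((-2 + 2*I) - ⅛)*(-289) = (-17/8 + 2*I)*(-289) = 4913/8 - 578*I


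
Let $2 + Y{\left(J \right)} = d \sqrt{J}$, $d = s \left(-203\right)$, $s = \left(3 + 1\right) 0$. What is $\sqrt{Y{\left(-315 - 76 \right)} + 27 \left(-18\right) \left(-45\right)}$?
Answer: $2 \sqrt{5467} \approx 147.88$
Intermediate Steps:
$s = 0$ ($s = 4 \cdot 0 = 0$)
$d = 0$ ($d = 0 \left(-203\right) = 0$)
$Y{\left(J \right)} = -2$ ($Y{\left(J \right)} = -2 + 0 \sqrt{J} = -2 + 0 = -2$)
$\sqrt{Y{\left(-315 - 76 \right)} + 27 \left(-18\right) \left(-45\right)} = \sqrt{-2 + 27 \left(-18\right) \left(-45\right)} = \sqrt{-2 - -21870} = \sqrt{-2 + 21870} = \sqrt{21868} = 2 \sqrt{5467}$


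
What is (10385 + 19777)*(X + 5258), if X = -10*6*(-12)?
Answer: 180308436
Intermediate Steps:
X = 720 (X = -60*(-12) = 720)
(10385 + 19777)*(X + 5258) = (10385 + 19777)*(720 + 5258) = 30162*5978 = 180308436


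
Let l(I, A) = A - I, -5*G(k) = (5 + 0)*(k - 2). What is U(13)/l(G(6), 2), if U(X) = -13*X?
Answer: -169/6 ≈ -28.167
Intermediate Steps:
G(k) = 2 - k (G(k) = -(5 + 0)*(k - 2)/5 = -(-2 + k) = -(-10 + 5*k)/5 = 2 - k)
U(13)/l(G(6), 2) = (-13*13)/(2 - (2 - 1*6)) = -169/(2 - (2 - 6)) = -169/(2 - 1*(-4)) = -169/(2 + 4) = -169/6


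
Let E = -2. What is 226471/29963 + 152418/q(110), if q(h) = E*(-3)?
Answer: 761376560/29963 ≈ 25411.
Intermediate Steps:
q(h) = 6 (q(h) = -2*(-3) = 6)
226471/29963 + 152418/q(110) = 226471/29963 + 152418/6 = 226471*(1/29963) + 152418*(⅙) = 226471/29963 + 25403 = 761376560/29963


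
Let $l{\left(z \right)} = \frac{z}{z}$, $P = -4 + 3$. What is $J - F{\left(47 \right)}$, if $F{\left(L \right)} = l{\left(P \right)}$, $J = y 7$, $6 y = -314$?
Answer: $- \frac{1102}{3} \approx -367.33$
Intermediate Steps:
$y = - \frac{157}{3}$ ($y = \frac{1}{6} \left(-314\right) = - \frac{157}{3} \approx -52.333$)
$P = -1$
$J = - \frac{1099}{3}$ ($J = \left(- \frac{157}{3}\right) 7 = - \frac{1099}{3} \approx -366.33$)
$l{\left(z \right)} = 1$
$F{\left(L \right)} = 1$
$J - F{\left(47 \right)} = - \frac{1099}{3} - 1 = - \frac{1102}{3}$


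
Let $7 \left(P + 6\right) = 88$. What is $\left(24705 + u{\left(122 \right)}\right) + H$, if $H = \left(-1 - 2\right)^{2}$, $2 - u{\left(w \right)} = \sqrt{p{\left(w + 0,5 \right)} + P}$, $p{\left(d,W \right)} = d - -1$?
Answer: $24716 - \frac{\sqrt{6349}}{7} \approx 24705.0$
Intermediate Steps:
$P = \frac{46}{7}$ ($P = -6 + \frac{1}{7} \cdot 88 = -6 + \frac{88}{7} = \frac{46}{7} \approx 6.5714$)
$p{\left(d,W \right)} = 1 + d$ ($p{\left(d,W \right)} = d + 1 = 1 + d$)
$u{\left(w \right)} = 2 - \sqrt{\frac{53}{7} + w}$ ($u{\left(w \right)} = 2 - \sqrt{\left(1 + \left(w + 0\right)\right) + \frac{46}{7}} = 2 - \sqrt{\left(1 + w\right) + \frac{46}{7}} = 2 - \sqrt{\frac{53}{7} + w}$)
$H = 9$ ($H = \left(-1 - 2\right)^{2} = \left(-3\right)^{2} = 9$)
$\left(24705 + u{\left(122 \right)}\right) + H = \left(24705 + \left(2 - \frac{\sqrt{371 + 49 \cdot 122}}{7}\right)\right) + 9 = \left(24705 + \left(2 - \frac{\sqrt{371 + 5978}}{7}\right)\right) + 9 = \left(24705 + \left(2 - \frac{\sqrt{6349}}{7}\right)\right) + 9 = \left(24707 - \frac{\sqrt{6349}}{7}\right) + 9 = 24716 - \frac{\sqrt{6349}}{7}$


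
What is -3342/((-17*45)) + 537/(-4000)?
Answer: 863813/204000 ≈ 4.2344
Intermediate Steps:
-3342/((-17*45)) + 537/(-4000) = -3342/(-765) + 537*(-1/4000) = -3342*(-1/765) - 537/4000 = 1114/255 - 537/4000 = 863813/204000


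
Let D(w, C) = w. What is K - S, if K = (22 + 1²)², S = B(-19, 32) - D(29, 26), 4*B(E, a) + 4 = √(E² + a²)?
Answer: 559 - √1385/4 ≈ 549.70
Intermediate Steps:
B(E, a) = -1 + √(E² + a²)/4
S = -30 + √1385/4 (S = (-1 + √((-19)² + 32²)/4) - 1*29 = (-1 + √(361 + 1024)/4) - 29 = (-1 + √1385/4) - 29 = -30 + √1385/4 ≈ -20.696)
K = 529 (K = (22 + 1)² = 23² = 529)
K - S = 529 - (-30 + √1385/4) = 529 + (30 - √1385/4) = 559 - √1385/4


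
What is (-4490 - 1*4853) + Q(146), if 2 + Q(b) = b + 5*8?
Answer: -9159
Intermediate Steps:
Q(b) = 38 + b (Q(b) = -2 + (b + 5*8) = -2 + (b + 40) = -2 + (40 + b) = 38 + b)
(-4490 - 1*4853) + Q(146) = (-4490 - 1*4853) + (38 + 146) = (-4490 - 4853) + 184 = -9343 + 184 = -9159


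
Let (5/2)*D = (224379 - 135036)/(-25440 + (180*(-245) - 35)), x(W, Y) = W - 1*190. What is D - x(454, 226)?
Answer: -92017686/347875 ≈ -264.51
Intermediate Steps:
x(W, Y) = -190 + W (x(W, Y) = W - 190 = -190 + W)
D = -178686/347875 (D = 2*((224379 - 135036)/(-25440 + (180*(-245) - 35)))/5 = 2*(89343/(-25440 + (-44100 - 35)))/5 = 2*(89343/(-25440 - 44135))/5 = 2*(89343/(-69575))/5 = 2*(89343*(-1/69575))/5 = (⅖)*(-89343/69575) = -178686/347875 ≈ -0.51365)
D - x(454, 226) = -178686/347875 - (-190 + 454) = -178686/347875 - 1*264 = -178686/347875 - 264 = -92017686/347875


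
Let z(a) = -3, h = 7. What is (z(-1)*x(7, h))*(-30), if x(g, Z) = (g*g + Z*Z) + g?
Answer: 9450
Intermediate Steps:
x(g, Z) = g + Z**2 + g**2 (x(g, Z) = (g**2 + Z**2) + g = (Z**2 + g**2) + g = g + Z**2 + g**2)
(z(-1)*x(7, h))*(-30) = -3*(7 + 7**2 + 7**2)*(-30) = -3*(7 + 49 + 49)*(-30) = -3*105*(-30) = -315*(-30) = 9450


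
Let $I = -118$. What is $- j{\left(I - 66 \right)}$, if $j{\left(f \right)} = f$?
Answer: $184$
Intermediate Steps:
$- j{\left(I - 66 \right)} = - (-118 - 66) = \left(-1\right) \left(-184\right) = 184$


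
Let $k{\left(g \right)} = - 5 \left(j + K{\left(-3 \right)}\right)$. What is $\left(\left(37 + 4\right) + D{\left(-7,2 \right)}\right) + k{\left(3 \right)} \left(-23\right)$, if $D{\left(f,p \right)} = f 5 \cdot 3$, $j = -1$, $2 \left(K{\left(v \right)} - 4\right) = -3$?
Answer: $\frac{217}{2} \approx 108.5$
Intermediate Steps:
$K{\left(v \right)} = \frac{5}{2}$ ($K{\left(v \right)} = 4 + \frac{1}{2} \left(-3\right) = 4 - \frac{3}{2} = \frac{5}{2}$)
$D{\left(f,p \right)} = 15 f$ ($D{\left(f,p \right)} = 5 f 3 = 15 f$)
$k{\left(g \right)} = - \frac{15}{2}$ ($k{\left(g \right)} = - 5 \left(-1 + \frac{5}{2}\right) = \left(-5\right) \frac{3}{2} = - \frac{15}{2}$)
$\left(\left(37 + 4\right) + D{\left(-7,2 \right)}\right) + k{\left(3 \right)} \left(-23\right) = \left(\left(37 + 4\right) + 15 \left(-7\right)\right) - - \frac{345}{2} = \left(41 - 105\right) + \frac{345}{2} = -64 + \frac{345}{2} = \frac{217}{2}$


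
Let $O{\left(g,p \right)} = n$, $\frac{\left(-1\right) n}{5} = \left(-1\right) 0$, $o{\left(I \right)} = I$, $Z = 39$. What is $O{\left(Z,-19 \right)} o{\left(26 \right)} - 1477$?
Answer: $-1477$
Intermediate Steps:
$n = 0$ ($n = - 5 \left(\left(-1\right) 0\right) = \left(-5\right) 0 = 0$)
$O{\left(g,p \right)} = 0$
$O{\left(Z,-19 \right)} o{\left(26 \right)} - 1477 = 0 \cdot 26 - 1477 = 0 - 1477 = -1477$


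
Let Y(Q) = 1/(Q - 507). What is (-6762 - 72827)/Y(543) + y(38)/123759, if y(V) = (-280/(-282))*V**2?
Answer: -49997864036716/17450019 ≈ -2.8652e+6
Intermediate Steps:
Y(Q) = 1/(-507 + Q)
y(V) = 140*V**2/141 (y(V) = (-280*(-1/282))*V**2 = 140*V**2/141)
(-6762 - 72827)/Y(543) + y(38)/123759 = (-6762 - 72827)/(1/(-507 + 543)) + ((140/141)*38**2)/123759 = -79589/(1/36) + ((140/141)*1444)*(1/123759) = -79589/1/36 + (202160/141)*(1/123759) = -79589*36 + 202160/17450019 = -2865204 + 202160/17450019 = -49997864036716/17450019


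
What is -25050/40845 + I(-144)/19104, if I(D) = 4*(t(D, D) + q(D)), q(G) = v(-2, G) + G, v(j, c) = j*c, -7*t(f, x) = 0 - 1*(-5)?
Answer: -1083679/1857864 ≈ -0.58329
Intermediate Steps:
t(f, x) = -5/7 (t(f, x) = -(0 - 1*(-5))/7 = -(0 + 5)/7 = -1/7*5 = -5/7)
v(j, c) = c*j
q(G) = -G (q(G) = G*(-2) + G = -2*G + G = -G)
I(D) = -20/7 - 4*D (I(D) = 4*(-5/7 - D) = -20/7 - 4*D)
-25050/40845 + I(-144)/19104 = -25050/40845 + (-20/7 - 4*(-144))/19104 = -25050*1/40845 + (-20/7 + 576)*(1/19104) = -1670/2723 + (4012/7)*(1/19104) = -1670/2723 + 1003/33432 = -1083679/1857864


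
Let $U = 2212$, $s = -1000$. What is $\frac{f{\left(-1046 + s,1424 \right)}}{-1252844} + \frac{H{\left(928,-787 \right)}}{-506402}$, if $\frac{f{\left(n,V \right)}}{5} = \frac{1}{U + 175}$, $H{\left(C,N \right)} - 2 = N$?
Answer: $\frac{1173785145485}{757207371148228} \approx 0.0015501$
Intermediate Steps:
$H{\left(C,N \right)} = 2 + N$
$f{\left(n,V \right)} = \frac{5}{2387}$ ($f{\left(n,V \right)} = \frac{5}{2212 + 175} = \frac{5}{2387}$)
$\frac{f{\left(-1046 + s,1424 \right)}}{-1252844} + \frac{H{\left(928,-787 \right)}}{-506402} = \frac{5}{2387 \left(-1252844\right)} + \frac{2 - 787}{-506402} = \frac{5}{2387} \left(- \frac{1}{1252844}\right) - - \frac{785}{506402} = - \frac{5}{2990538628} + \frac{785}{506402} = \frac{1173785145485}{757207371148228}$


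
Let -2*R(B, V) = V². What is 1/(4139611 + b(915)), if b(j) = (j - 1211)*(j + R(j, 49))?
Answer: 1/4224119 ≈ 2.3674e-7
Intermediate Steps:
R(B, V) = -V²/2
b(j) = (-1211 + j)*(-2401/2 + j) (b(j) = (j - 1211)*(j - ½*49²) = (-1211 + j)*(j - ½*2401) = (-1211 + j)*(j - 2401/2) = (-1211 + j)*(-2401/2 + j))
1/(4139611 + b(915)) = 1/(4139611 + (2907611/2 + 915² - 4823/2*915)) = 1/(4139611 + (2907611/2 + 837225 - 4413045/2)) = 1/(4139611 + 84508) = 1/4224119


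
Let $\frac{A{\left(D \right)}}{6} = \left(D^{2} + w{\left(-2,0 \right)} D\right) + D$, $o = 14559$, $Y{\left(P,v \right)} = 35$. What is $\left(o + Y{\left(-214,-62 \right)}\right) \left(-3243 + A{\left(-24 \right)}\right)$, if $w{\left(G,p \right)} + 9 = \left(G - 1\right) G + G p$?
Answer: $7311594$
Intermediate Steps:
$w{\left(G,p \right)} = -9 + G p + G \left(-1 + G\right)$ ($w{\left(G,p \right)} = -9 + \left(\left(G - 1\right) G + G p\right) = -9 + \left(\left(-1 + G\right) G + G p\right) = -9 + \left(G \left(-1 + G\right) + G p\right) = -9 + \left(G p + G \left(-1 + G\right)\right) = -9 + G p + G \left(-1 + G\right)$)
$A{\left(D \right)} = - 12 D + 6 D^{2}$ ($A{\left(D \right)} = 6 \left(\left(D^{2} + \left(-9 + \left(-2\right)^{2} - -2 - 0\right) D\right) + D\right) = 6 \left(\left(D^{2} + \left(-9 + 4 + 2 + 0\right) D\right) + D\right) = 6 \left(\left(D^{2} - 3 D\right) + D\right) = 6 \left(D^{2} - 2 D\right) = - 12 D + 6 D^{2}$)
$\left(o + Y{\left(-214,-62 \right)}\right) \left(-3243 + A{\left(-24 \right)}\right) = \left(14559 + 35\right) \left(-3243 + 6 \left(-24\right) \left(-2 - 24\right)\right) = 14594 \left(-3243 + 6 \left(-24\right) \left(-26\right)\right) = 14594 \left(-3243 + 3744\right) = 14594 \cdot 501 = 7311594$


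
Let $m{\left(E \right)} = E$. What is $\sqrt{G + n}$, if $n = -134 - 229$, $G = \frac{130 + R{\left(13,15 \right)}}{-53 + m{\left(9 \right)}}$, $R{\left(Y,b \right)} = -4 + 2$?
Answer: $\frac{5 i \sqrt{1771}}{11} \approx 19.129 i$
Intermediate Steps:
$R{\left(Y,b \right)} = -2$
$G = - \frac{32}{11}$ ($G = \frac{130 - 2}{-53 + 9} = \frac{128}{-44} = 128 \left(- \frac{1}{44}\right) = - \frac{32}{11} \approx -2.9091$)
$n = -363$ ($n = -134 - 229 = -363$)
$\sqrt{G + n} = \sqrt{- \frac{32}{11} - 363} = \sqrt{- \frac{4025}{11}} = \frac{5 i \sqrt{1771}}{11}$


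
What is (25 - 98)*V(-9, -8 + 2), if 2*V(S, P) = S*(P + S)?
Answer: -9855/2 ≈ -4927.5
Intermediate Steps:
V(S, P) = S*(P + S)/2 (V(S, P) = (S*(P + S))/2 = S*(P + S)/2)
(25 - 98)*V(-9, -8 + 2) = (25 - 98)*((½)*(-9)*((-8 + 2) - 9)) = -73*(-9)*(-6 - 9)/2 = -73*(-9)*(-15)/2 = -73*135/2 = -9855/2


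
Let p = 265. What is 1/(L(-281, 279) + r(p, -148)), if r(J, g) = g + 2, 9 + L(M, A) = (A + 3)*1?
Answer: 1/127 ≈ 0.0078740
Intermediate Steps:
L(M, A) = -6 + A (L(M, A) = -9 + (A + 3)*1 = -9 + (3 + A)*1 = -9 + (3 + A) = -6 + A)
r(J, g) = 2 + g
1/(L(-281, 279) + r(p, -148)) = 1/((-6 + 279) + (2 - 148)) = 1/(273 - 146) = 1/127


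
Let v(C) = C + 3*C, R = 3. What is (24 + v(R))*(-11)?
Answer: -396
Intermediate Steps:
v(C) = 4*C
(24 + v(R))*(-11) = (24 + 4*3)*(-11) = (24 + 12)*(-11) = 36*(-11) = -396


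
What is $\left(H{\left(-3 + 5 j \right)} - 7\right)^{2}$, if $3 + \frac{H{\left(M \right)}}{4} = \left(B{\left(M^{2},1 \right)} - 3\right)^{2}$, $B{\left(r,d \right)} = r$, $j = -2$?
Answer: $12145142025$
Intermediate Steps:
$H{\left(M \right)} = -12 + 4 \left(-3 + M^{2}\right)^{2}$ ($H{\left(M \right)} = -12 + 4 \left(M^{2} - 3\right)^{2} = -12 + 4 \left(-3 + M^{2}\right)^{2}$)
$\left(H{\left(-3 + 5 j \right)} - 7\right)^{2} = \left(\left(-12 + 4 \left(-3 + \left(-3 + 5 \left(-2\right)\right)^{2}\right)^{2}\right) - 7\right)^{2} = \left(\left(-12 + 4 \left(-3 + \left(-3 - 10\right)^{2}\right)^{2}\right) - 7\right)^{2} = \left(\left(-12 + 4 \left(-3 + \left(-13\right)^{2}\right)^{2}\right) - 7\right)^{2} = \left(\left(-12 + 4 \left(-3 + 169\right)^{2}\right) - 7\right)^{2} = \left(\left(-12 + 4 \cdot 166^{2}\right) - 7\right)^{2} = \left(\left(-12 + 4 \cdot 27556\right) - 7\right)^{2} = \left(\left(-12 + 110224\right) - 7\right)^{2} = \left(110212 - 7\right)^{2} = 110205^{2} = 12145142025$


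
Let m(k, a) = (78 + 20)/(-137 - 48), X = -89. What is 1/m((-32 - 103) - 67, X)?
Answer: -185/98 ≈ -1.8878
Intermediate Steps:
m(k, a) = -98/185 (m(k, a) = 98/(-185) = 98*(-1/185) = -98/185)
1/m((-32 - 103) - 67, X) = 1/(-98/185) = -185/98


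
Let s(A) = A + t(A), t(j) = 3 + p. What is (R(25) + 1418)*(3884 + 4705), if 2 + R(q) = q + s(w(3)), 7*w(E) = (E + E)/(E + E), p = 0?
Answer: 12403743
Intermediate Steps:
w(E) = ⅐ (w(E) = ((E + E)/(E + E))/7 = ((2*E)/((2*E)))/7 = ((2*E)*(1/(2*E)))/7 = (⅐)*1 = ⅐)
t(j) = 3 (t(j) = 3 + 0 = 3)
s(A) = 3 + A (s(A) = A + 3 = 3 + A)
R(q) = 8/7 + q (R(q) = -2 + (q + (3 + ⅐)) = -2 + (q + 22/7) = -2 + (22/7 + q) = 8/7 + q)
(R(25) + 1418)*(3884 + 4705) = ((8/7 + 25) + 1418)*(3884 + 4705) = (183/7 + 1418)*8589 = (10109/7)*8589 = 12403743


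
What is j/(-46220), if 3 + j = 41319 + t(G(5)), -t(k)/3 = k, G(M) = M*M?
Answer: -41241/46220 ≈ -0.89228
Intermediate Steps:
G(M) = M**2
t(k) = -3*k
j = 41241 (j = -3 + (41319 - 3*5**2) = -3 + (41319 - 3*25) = -3 + (41319 - 75) = -3 + 41244 = 41241)
j/(-46220) = 41241/(-46220) = 41241*(-1/46220) = -41241/46220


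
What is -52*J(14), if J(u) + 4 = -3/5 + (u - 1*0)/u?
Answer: 936/5 ≈ 187.20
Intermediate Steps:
J(u) = -18/5 (J(u) = -4 + (-3/5 + (u - 1*0)/u) = -4 + (-3*1/5 + (u + 0)/u) = -4 + (-3/5 + u/u) = -4 + (-3/5 + 1) = -4 + 2/5 = -18/5)
-52*J(14) = -52*(-18/5) = 936/5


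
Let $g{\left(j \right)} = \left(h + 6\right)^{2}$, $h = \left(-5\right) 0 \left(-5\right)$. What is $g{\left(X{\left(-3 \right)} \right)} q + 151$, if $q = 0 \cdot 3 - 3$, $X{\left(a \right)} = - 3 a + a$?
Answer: $43$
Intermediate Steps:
$h = 0$ ($h = 0 \left(-5\right) = 0$)
$X{\left(a \right)} = - 2 a$
$q = -3$ ($q = 0 - 3 = -3$)
$g{\left(j \right)} = 36$ ($g{\left(j \right)} = \left(0 + 6\right)^{2} = 6^{2} = 36$)
$g{\left(X{\left(-3 \right)} \right)} q + 151 = 36 \left(-3\right) + 151 = -108 + 151 = 43$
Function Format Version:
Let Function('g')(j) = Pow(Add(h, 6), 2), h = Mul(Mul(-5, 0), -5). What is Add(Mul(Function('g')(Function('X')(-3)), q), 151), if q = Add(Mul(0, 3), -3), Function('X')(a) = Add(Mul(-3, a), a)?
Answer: 43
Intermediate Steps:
h = 0 (h = Mul(0, -5) = 0)
Function('X')(a) = Mul(-2, a)
q = -3 (q = Add(0, -3) = -3)
Function('g')(j) = 36 (Function('g')(j) = Pow(Add(0, 6), 2) = Pow(6, 2) = 36)
Add(Mul(Function('g')(Function('X')(-3)), q), 151) = Add(Mul(36, -3), 151) = Add(-108, 151) = 43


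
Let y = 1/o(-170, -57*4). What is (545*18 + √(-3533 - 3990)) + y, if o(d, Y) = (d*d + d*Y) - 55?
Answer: 663205051/67605 + I*√7523 ≈ 9810.0 + 86.735*I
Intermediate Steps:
o(d, Y) = -55 + d² + Y*d (o(d, Y) = (d² + Y*d) - 55 = -55 + d² + Y*d)
y = 1/67605 (y = 1/(-55 + (-170)² - 57*4*(-170)) = 1/(-55 + 28900 - 228*(-170)) = 1/(-55 + 28900 + 38760) = 1/67605 ≈ 1.4792e-5)
(545*18 + √(-3533 - 3990)) + y = (545*18 + √(-3533 - 3990)) + 1/67605 = (9810 + √(-7523)) + 1/67605 = (9810 + I*√7523) + 1/67605 = 663205051/67605 + I*√7523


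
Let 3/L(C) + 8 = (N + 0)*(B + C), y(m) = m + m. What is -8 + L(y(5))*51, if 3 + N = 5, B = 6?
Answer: -13/8 ≈ -1.6250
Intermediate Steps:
N = 2 (N = -3 + 5 = 2)
y(m) = 2*m
L(C) = 3/(4 + 2*C) (L(C) = 3/(-8 + (2 + 0)*(6 + C)) = 3/(-8 + 2*(6 + C)) = 3/(-8 + (12 + 2*C)) = 3/(4 + 2*C))
-8 + L(y(5))*51 = -8 + (3/(2*(2 + 2*5)))*51 = -8 + (3/(2*(2 + 10)))*51 = -8 + ((3/2)/12)*51 = -8 + ((3/2)*(1/12))*51 = -8 + (⅛)*51 = -8 + 51/8 = -13/8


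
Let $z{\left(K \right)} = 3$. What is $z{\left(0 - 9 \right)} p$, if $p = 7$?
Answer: $21$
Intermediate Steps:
$z{\left(0 - 9 \right)} p = 3 \cdot 7 = 21$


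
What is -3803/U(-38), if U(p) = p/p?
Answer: -3803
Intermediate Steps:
U(p) = 1
-3803/U(-38) = -3803/1 = -3803*1 = -3803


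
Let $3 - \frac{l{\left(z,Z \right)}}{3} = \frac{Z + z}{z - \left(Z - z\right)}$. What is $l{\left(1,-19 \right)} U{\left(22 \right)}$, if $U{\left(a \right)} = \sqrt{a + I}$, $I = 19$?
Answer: $\frac{81 \sqrt{41}}{7} \approx 74.093$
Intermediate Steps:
$l{\left(z,Z \right)} = 9 - \frac{3 \left(Z + z\right)}{- Z + 2 z}$ ($l{\left(z,Z \right)} = 9 - 3 \frac{Z + z}{z - \left(Z - z\right)} = 9 - 3 \frac{Z + z}{- Z + 2 z} = 9 - \frac{3 \left(Z + z\right)}{- Z + 2 z}$)
$U{\left(a \right)} = \sqrt{19 + a}$ ($U{\left(a \right)} = \sqrt{a + 19} = \sqrt{19 + a}$)
$l{\left(1,-19 \right)} U{\left(22 \right)} = \frac{3 \left(\left(-5\right) 1 + 4 \left(-19\right)\right)}{-19 - 2} \sqrt{19 + 22} = \frac{3 \left(-5 - 76\right)}{-19 - 2} \sqrt{41} = 3 \frac{1}{-21} \left(-81\right) \sqrt{41} = 3 \left(- \frac{1}{21}\right) \left(-81\right) \sqrt{41} = \frac{81 \sqrt{41}}{7}$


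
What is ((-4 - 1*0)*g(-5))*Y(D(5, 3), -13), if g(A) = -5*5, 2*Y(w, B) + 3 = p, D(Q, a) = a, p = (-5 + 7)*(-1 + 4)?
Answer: 150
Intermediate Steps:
p = 6 (p = 2*3 = 6)
Y(w, B) = 3/2 (Y(w, B) = -3/2 + (1/2)*6 = -3/2 + 3 = 3/2)
g(A) = -25
((-4 - 1*0)*g(-5))*Y(D(5, 3), -13) = ((-4 - 1*0)*(-25))*(3/2) = ((-4 + 0)*(-25))*(3/2) = -4*(-25)*(3/2) = 100*(3/2) = 150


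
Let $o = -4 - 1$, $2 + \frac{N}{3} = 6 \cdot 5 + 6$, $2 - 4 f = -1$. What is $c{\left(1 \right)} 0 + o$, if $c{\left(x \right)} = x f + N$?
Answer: $-5$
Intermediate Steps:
$f = \frac{3}{4}$ ($f = \frac{1}{2} - - \frac{1}{4} = \frac{1}{2} + \frac{1}{4} = \frac{3}{4} \approx 0.75$)
$N = 102$ ($N = -6 + 3 \left(6 \cdot 5 + 6\right) = -6 + 3 \left(30 + 6\right) = -6 + 3 \cdot 36 = -6 + 108 = 102$)
$o = -5$ ($o = -4 - 1 = -5$)
$c{\left(x \right)} = 102 + \frac{3 x}{4}$ ($c{\left(x \right)} = x \frac{3}{4} + 102 = \frac{3 x}{4} + 102 = 102 + \frac{3 x}{4}$)
$c{\left(1 \right)} 0 + o = \left(102 + \frac{3}{4} \cdot 1\right) 0 - 5 = \left(102 + \frac{3}{4}\right) 0 - 5 = \frac{411}{4} \cdot 0 - 5 = 0 - 5 = -5$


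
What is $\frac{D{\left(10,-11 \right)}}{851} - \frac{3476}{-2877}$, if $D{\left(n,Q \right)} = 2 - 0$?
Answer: $\frac{2963830}{2448327} \approx 1.2106$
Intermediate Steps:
$D{\left(n,Q \right)} = 2$ ($D{\left(n,Q \right)} = 2 + 0 = 2$)
$\frac{D{\left(10,-11 \right)}}{851} - \frac{3476}{-2877} = \frac{2}{851} - \frac{3476}{-2877} = 2 \cdot \frac{1}{851} - - \frac{3476}{2877} = \frac{2}{851} + \frac{3476}{2877} = \frac{2963830}{2448327}$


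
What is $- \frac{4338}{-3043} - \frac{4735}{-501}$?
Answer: $\frac{16581943}{1524543} \approx 10.877$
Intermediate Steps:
$- \frac{4338}{-3043} - \frac{4735}{-501} = \left(-4338\right) \left(- \frac{1}{3043}\right) - - \frac{4735}{501} = \frac{4338}{3043} + \frac{4735}{501} = \frac{16581943}{1524543}$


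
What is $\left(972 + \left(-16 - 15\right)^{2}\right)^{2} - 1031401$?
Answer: $2705088$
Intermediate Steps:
$\left(972 + \left(-16 - 15\right)^{2}\right)^{2} - 1031401 = \left(972 + \left(-31\right)^{2}\right)^{2} - 1031401 = \left(972 + 961\right)^{2} - 1031401 = 1933^{2} - 1031401 = 3736489 - 1031401 = 2705088$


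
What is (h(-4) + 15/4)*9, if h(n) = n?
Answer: -9/4 ≈ -2.2500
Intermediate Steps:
(h(-4) + 15/4)*9 = (-4 + 15/4)*9 = -¼*9 = -9/4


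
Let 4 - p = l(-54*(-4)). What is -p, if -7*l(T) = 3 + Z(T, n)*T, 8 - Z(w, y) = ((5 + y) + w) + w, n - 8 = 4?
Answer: 95225/7 ≈ 13604.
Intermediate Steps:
n = 12 (n = 8 + 4 = 12)
Z(w, y) = 3 - y - 2*w (Z(w, y) = 8 - (((5 + y) + w) + w) = 8 - ((5 + w + y) + w) = 8 - (5 + y + 2*w) = 8 + (-5 - y - 2*w) = 3 - y - 2*w)
l(T) = -3/7 - T*(-9 - 2*T)/7 (l(T) = -(3 + (3 - 1*12 - 2*T)*T)/7 = -(3 + (3 - 12 - 2*T)*T)/7 = -(3 + (-9 - 2*T)*T)/7 = -(3 + T*(-9 - 2*T))/7 = -3/7 - T*(-9 - 2*T)/7)
p = -95225/7 (p = 4 - (-3/7 + (-54*(-4))*(9 + 2*(-54*(-4)))/7) = 4 - (-3/7 + (⅐)*216*(9 + 2*216)) = 4 - (-3/7 + (⅐)*216*(9 + 432)) = 4 - (-3/7 + (⅐)*216*441) = 4 - (-3/7 + 13608) = 4 - 1*95253/7 = 4 - 95253/7 = -95225/7 ≈ -13604.)
-p = -1*(-95225/7) = 95225/7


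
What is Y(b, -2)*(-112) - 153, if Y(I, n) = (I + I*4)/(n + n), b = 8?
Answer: 967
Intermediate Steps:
Y(I, n) = 5*I/(2*n) (Y(I, n) = (I + 4*I)/((2*n)) = (5*I)*(1/(2*n)) = 5*I/(2*n))
Y(b, -2)*(-112) - 153 = ((5/2)*8/(-2))*(-112) - 153 = ((5/2)*8*(-½))*(-112) - 153 = -10*(-112) - 153 = 1120 - 153 = 967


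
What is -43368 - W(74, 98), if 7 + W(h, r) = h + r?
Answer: -43533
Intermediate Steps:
W(h, r) = -7 + h + r (W(h, r) = -7 + (h + r) = -7 + h + r)
-43368 - W(74, 98) = -43368 - (-7 + 74 + 98) = -43368 - 1*165 = -43368 - 165 = -43533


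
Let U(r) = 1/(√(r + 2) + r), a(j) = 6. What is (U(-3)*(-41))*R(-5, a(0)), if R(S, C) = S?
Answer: -123/2 - 41*I/2 ≈ -61.5 - 20.5*I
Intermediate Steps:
U(r) = 1/(r + √(2 + r)) (U(r) = 1/(√(2 + r) + r) = 1/(r + √(2 + r)))
(U(-3)*(-41))*R(-5, a(0)) = (-41/(-3 + √(2 - 3)))*(-5) = (-41/(-3 + √(-1)))*(-5) = (-41/(-3 + I))*(-5) = (((-3 - I)/10)*(-41))*(-5) = -41*(-3 - I)/10*(-5) = 41*(-3 - I)/2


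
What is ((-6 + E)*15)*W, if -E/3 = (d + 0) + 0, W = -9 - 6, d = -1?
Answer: 675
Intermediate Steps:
W = -15
E = 3 (E = -3*((-1 + 0) + 0) = -3*(-1 + 0) = -3*(-1) = 3)
((-6 + E)*15)*W = ((-6 + 3)*15)*(-15) = -3*15*(-15) = -45*(-15) = 675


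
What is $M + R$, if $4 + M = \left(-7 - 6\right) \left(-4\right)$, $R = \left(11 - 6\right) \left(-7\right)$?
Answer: $13$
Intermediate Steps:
$R = -35$ ($R = 5 \left(-7\right) = -35$)
$M = 48$ ($M = -4 + \left(-7 - 6\right) \left(-4\right) = -4 - -52 = -4 + 52 = 48$)
$M + R = 48 - 35 = 13$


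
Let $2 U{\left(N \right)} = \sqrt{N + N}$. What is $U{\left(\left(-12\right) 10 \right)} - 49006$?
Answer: $-49006 + 2 i \sqrt{15} \approx -49006.0 + 7.746 i$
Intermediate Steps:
$U{\left(N \right)} = \frac{\sqrt{2} \sqrt{N}}{2}$ ($U{\left(N \right)} = \frac{\sqrt{N + N}}{2} = \frac{\sqrt{2 N}}{2} = \frac{\sqrt{2} \sqrt{N}}{2}$)
$U{\left(\left(-12\right) 10 \right)} - 49006 = \frac{\sqrt{2} \sqrt{\left(-12\right) 10}}{2} - 49006 = \frac{\sqrt{2} \sqrt{-120}}{2} - 49006 = \frac{\sqrt{2} \cdot 2 i \sqrt{30}}{2} - 49006 = 2 i \sqrt{15} - 49006 = -49006 + 2 i \sqrt{15}$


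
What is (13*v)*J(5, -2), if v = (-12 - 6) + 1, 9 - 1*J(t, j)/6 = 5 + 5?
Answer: 1326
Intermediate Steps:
J(t, j) = -6 (J(t, j) = 54 - 6*(5 + 5) = 54 - 6*10 = 54 - 60 = -6)
v = -17 (v = -18 + 1 = -17)
(13*v)*J(5, -2) = (13*(-17))*(-6) = -221*(-6) = 1326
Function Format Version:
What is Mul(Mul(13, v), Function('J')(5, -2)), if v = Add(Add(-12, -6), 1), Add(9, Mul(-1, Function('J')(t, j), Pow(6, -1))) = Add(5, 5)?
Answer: 1326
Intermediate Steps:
Function('J')(t, j) = -6 (Function('J')(t, j) = Add(54, Mul(-6, Add(5, 5))) = Add(54, Mul(-6, 10)) = Add(54, -60) = -6)
v = -17 (v = Add(-18, 1) = -17)
Mul(Mul(13, v), Function('J')(5, -2)) = Mul(Mul(13, -17), -6) = Mul(-221, -6) = 1326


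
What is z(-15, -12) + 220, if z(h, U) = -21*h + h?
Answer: 520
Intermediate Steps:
z(h, U) = -20*h
z(-15, -12) + 220 = -20*(-15) + 220 = 300 + 220 = 520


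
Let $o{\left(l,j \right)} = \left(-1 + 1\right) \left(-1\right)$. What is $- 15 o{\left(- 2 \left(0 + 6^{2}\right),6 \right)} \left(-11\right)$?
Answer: $0$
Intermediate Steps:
$o{\left(l,j \right)} = 0$ ($o{\left(l,j \right)} = 0 \left(-1\right) = 0$)
$- 15 o{\left(- 2 \left(0 + 6^{2}\right),6 \right)} \left(-11\right) = \left(-15\right) 0 \left(-11\right) = 0 \left(-11\right) = 0$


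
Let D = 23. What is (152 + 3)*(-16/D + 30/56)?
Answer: -15965/644 ≈ -24.790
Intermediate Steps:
(152 + 3)*(-16/D + 30/56) = (152 + 3)*(-16/23 + 30/56) = 155*(-16*1/23 + 30*(1/56)) = 155*(-16/23 + 15/28) = 155*(-103/644) = -15965/644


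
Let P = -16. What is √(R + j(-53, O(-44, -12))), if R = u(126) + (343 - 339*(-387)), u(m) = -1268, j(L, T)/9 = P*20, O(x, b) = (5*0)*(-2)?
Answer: 2*√31847 ≈ 356.91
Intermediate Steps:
O(x, b) = 0 (O(x, b) = 0*(-2) = 0)
j(L, T) = -2880 (j(L, T) = 9*(-16*20) = 9*(-320) = -2880)
R = 130268 (R = -1268 + (343 - 339*(-387)) = -1268 + (343 + 131193) = -1268 + 131536 = 130268)
√(R + j(-53, O(-44, -12))) = √(130268 - 2880) = √127388 = 2*√31847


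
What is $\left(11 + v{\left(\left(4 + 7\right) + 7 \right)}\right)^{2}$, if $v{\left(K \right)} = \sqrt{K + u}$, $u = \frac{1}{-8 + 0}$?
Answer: $\frac{\left(44 + \sqrt{286}\right)^{2}}{16} \approx 231.89$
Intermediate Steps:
$u = - \frac{1}{8}$ ($u = \frac{1}{-8} = - \frac{1}{8} \approx -0.125$)
$v{\left(K \right)} = \sqrt{- \frac{1}{8} + K}$ ($v{\left(K \right)} = \sqrt{K - \frac{1}{8}} = \sqrt{- \frac{1}{8} + K}$)
$\left(11 + v{\left(\left(4 + 7\right) + 7 \right)}\right)^{2} = \left(11 + \frac{\sqrt{-2 + 16 \left(\left(4 + 7\right) + 7\right)}}{4}\right)^{2} = \left(11 + \frac{\sqrt{-2 + 16 \left(11 + 7\right)}}{4}\right)^{2} = \left(11 + \frac{\sqrt{-2 + 16 \cdot 18}}{4}\right)^{2} = \left(11 + \frac{\sqrt{-2 + 288}}{4}\right)^{2} = \left(11 + \frac{\sqrt{286}}{4}\right)^{2}$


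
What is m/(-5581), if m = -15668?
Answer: 15668/5581 ≈ 2.8074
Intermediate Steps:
m/(-5581) = -15668/(-5581) = -15668*(-1/5581) = 15668/5581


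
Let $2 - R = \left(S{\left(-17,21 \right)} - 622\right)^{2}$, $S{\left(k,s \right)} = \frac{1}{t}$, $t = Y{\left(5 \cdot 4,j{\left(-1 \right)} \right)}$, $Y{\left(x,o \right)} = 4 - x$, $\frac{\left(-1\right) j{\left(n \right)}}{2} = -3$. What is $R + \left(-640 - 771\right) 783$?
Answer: $- \frac{381893825}{256} \approx -1.4918 \cdot 10^{6}$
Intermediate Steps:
$j{\left(n \right)} = 6$ ($j{\left(n \right)} = \left(-2\right) \left(-3\right) = 6$)
$t = -16$ ($t = 4 - 5 \cdot 4 = 4 - 20 = -16$)
$S{\left(k,s \right)} = - \frac{1}{16}$ ($S{\left(k,s \right)} = \frac{1}{-16} = - \frac{1}{16}$)
$R = - \frac{99061697}{256}$ ($R = 2 - \left(- \frac{1}{16} - 622\right)^{2} = 2 - \left(- \frac{9953}{16}\right)^{2} = 2 - \frac{99062209}{256} = - \frac{99061697}{256} \approx -3.8696 \cdot 10^{5}$)
$R + \left(-640 - 771\right) 783 = - \frac{99061697}{256} + \left(-640 - 771\right) 783 = - \frac{99061697}{256} - 1104813 = - \frac{381893825}{256}$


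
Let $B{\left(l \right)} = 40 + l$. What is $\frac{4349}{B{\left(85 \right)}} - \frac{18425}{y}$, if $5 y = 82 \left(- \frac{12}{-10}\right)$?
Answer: $- \frac{55438417}{61500} \approx -901.44$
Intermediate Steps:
$y = \frac{492}{25}$ ($y = \frac{82 \left(- \frac{12}{-10}\right)}{5} = \frac{82 \left(\left(-12\right) \left(- \frac{1}{10}\right)\right)}{5} = \frac{82 \cdot \frac{6}{5}}{5} = \frac{1}{5} \cdot \frac{492}{5} = \frac{492}{25} \approx 19.68$)
$\frac{4349}{B{\left(85 \right)}} - \frac{18425}{y} = \frac{4349}{40 + 85} - \frac{18425}{\frac{492}{25}} = \frac{4349}{125} - \frac{460625}{492} = - \frac{55438417}{61500}$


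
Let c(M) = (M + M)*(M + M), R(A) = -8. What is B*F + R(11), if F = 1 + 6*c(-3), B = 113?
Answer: 24513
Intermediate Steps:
c(M) = 4*M² (c(M) = (2*M)*(2*M) = 4*M²)
F = 217 (F = 1 + 6*(4*(-3)²) = 1 + 6*(4*9) = 1 + 6*36 = 1 + 216 = 217)
B*F + R(11) = 113*217 - 8 = 24521 - 8 = 24513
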